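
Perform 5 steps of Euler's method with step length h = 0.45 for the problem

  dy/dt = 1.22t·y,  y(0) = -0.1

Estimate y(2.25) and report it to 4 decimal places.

-0.6450

Euler: y_{n+1} = y_n + h·f(t_n, y_n).
t=0.000000, y=-0.100000: f=0.000000 → y ← -0.100000 + 0.45·0.000000 = -0.100000
t=0.450000, y=-0.100000: f=-0.054900 → y ← -0.100000 + 0.45·(-0.054900) = -0.124705
t=0.900000, y=-0.124705: f=-0.136926 → y ← -0.124705 + 0.45·(-0.136926) = -0.186322
t=1.350000, y=-0.186322: f=-0.306872 → y ← -0.186322 + 0.45·(-0.306872) = -0.324414
t=1.800000, y=-0.324414: f=-0.712413 → y ← -0.324414 + 0.45·(-0.712413) = -0.645000
y(2.25) ≈ -0.6450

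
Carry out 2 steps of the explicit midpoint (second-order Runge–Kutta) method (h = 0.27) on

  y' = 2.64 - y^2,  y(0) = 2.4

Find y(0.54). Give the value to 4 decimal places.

Midpoint: k1 = f(x_n, y_n); k2 = f(x_n + h/2, y_n + (h/2)·k1); y_{n+1} = y_n + h·k2.
x=0.000000, y=2.400000:
  k1 = f(0.000000, 2.400000) = -3.120000
  k2 = f(0.135000, 1.978800) = -1.275649
  y ← 2.400000 + 0.27·(-1.275649) = 2.055575
x=0.270000, y=2.055575:
  k1 = f(0.270000, 2.055575) = -1.585387
  k2 = f(0.405000, 1.841547) = -0.751297
  y ← 2.055575 + 0.27·(-0.751297) = 1.852725
y(0.54) ≈ 1.8527

1.8527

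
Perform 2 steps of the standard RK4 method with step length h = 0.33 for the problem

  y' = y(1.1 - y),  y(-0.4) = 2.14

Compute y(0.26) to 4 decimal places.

1.4386

RK4: k1 = f(t_n, y_n); k2 = f(t_n + h/2, y_n + (h/2)·k1); k3 = f(t_n + h/2, y_n + (h/2)·k2); k4 = f(t_n + h, y_n + h·k3); y_{n+1} = y_n + (h/6)·(k1 + 2k2 + 2k3 + k4).
t=-0.400000, y=2.140000:
  k1 = f(-0.400000, 2.140000) = -2.225600
  k2 = f(-0.235000, 1.772776) = -1.192681
  k3 = f(-0.235000, 1.943208) = -1.638527
  k4 = f(-0.070000, 1.599286) = -0.798501
  y ← 2.140000 + (0.33/6)·(k1 + 2k2 + 2k3 + k4) = 1.662242
t=-0.070000, y=1.662242:
  k1 = f(-0.070000, 1.662242) = -0.934581
  k2 = f(0.095000, 1.508036) = -0.615332
  k3 = f(0.095000, 1.560712) = -0.719038
  k4 = f(0.260000, 1.424959) = -0.463053
  y ← 1.662242 + (0.33/6)·(k1 + 2k2 + 2k3 + k4) = 1.438591
y(0.26) ≈ 1.4386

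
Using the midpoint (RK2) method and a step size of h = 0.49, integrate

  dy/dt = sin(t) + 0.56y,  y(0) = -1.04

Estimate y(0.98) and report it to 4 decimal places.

-1.2742

Midpoint: k1 = f(t_n, y_n); k2 = f(t_n + h/2, y_n + (h/2)·k1); y_{n+1} = y_n + h·k2.
t=0.000000, y=-1.040000:
  k1 = f(0.000000, -1.040000) = -0.582400
  k2 = f(0.245000, -1.182688) = -0.419749
  y ← -1.040000 + 0.49·(-0.419749) = -1.245677
t=0.490000, y=-1.245677:
  k1 = f(0.490000, -1.245677) = -0.226953
  k2 = f(0.735000, -1.301281) = -0.058130
  y ← -1.245677 + 0.49·(-0.058130) = -1.274161
y(0.98) ≈ -1.2742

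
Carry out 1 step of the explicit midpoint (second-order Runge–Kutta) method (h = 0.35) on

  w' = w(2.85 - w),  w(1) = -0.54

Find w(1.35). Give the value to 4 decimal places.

Midpoint: k1 = f(x_n, w_n); k2 = f(x_n + h/2, w_n + (h/2)·k1); w_{n+1} = w_n + h·k2.
x=1.000000, w=-0.540000:
  k1 = f(1.000000, -0.540000) = -1.830600
  k2 = f(1.175000, -0.860355) = -3.192222
  w ← -0.540000 + 0.35·(-3.192222) = -1.657278
w(1.35) ≈ -1.6573

-1.6573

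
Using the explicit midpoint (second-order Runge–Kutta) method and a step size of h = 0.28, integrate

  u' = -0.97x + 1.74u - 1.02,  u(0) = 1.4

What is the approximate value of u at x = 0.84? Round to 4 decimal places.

3.4182

Midpoint: k1 = f(x_n, u_n); k2 = f(x_n + h/2, u_n + (h/2)·k1); u_{n+1} = u_n + h·k2.
x=0.000000, u=1.400000:
  k1 = f(0.000000, 1.400000) = 1.416000
  k2 = f(0.140000, 1.598240) = 1.625138
  u ← 1.400000 + 0.28·1.625138 = 1.855039
x=0.280000, u=1.855039:
  k1 = f(0.280000, 1.855039) = 1.936167
  k2 = f(0.420000, 2.126102) = 2.272017
  u ← 1.855039 + 0.28·2.272017 = 2.491203
x=0.560000, u=2.491203:
  k1 = f(0.560000, 2.491203) = 2.771494
  k2 = f(0.700000, 2.879213) = 3.310830
  u ← 2.491203 + 0.28·3.310830 = 3.418236
u(0.84) ≈ 3.4182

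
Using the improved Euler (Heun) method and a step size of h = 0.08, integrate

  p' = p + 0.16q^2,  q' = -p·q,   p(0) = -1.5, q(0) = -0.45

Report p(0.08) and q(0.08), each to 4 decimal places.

-1.6218, -0.5096

Heun on (p,q): k1 = f(x_n, state_n); k2 = f(x_n + h, state_n + h·k1); state_{n+1} = state_n + (h/2)·(k1 + k2).
0.000000: (-1.500000, -0.450000)
  k1 = (-1.467600, -0.675000)
  predictor → (-1.617408, -0.504000)
  k2 = (-1.576765, -0.815174)
  → (-1.621775, -0.509607)
(p(0.08), q(0.08)) ≈ (-1.6218, -0.5096)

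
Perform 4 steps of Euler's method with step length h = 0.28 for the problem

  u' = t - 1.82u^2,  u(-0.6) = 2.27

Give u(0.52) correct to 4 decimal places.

Euler: u_{n+1} = u_n + h·f(t_n, u_n).
t=-0.600000, u=2.270000: f=-9.978278 → u ← 2.270000 + 0.28·(-9.978278) = -0.523918
t=-0.320000, u=-0.523918: f=-0.819572 → u ← -0.523918 + 0.28·(-0.819572) = -0.753398
t=-0.040000, u=-0.753398: f=-1.073047 → u ← -0.753398 + 0.28·(-1.073047) = -1.053851
t=0.240000, u=-1.053851: f=-1.781296 → u ← -1.053851 + 0.28·(-1.781296) = -1.552614
u(0.52) ≈ -1.5526

-1.5526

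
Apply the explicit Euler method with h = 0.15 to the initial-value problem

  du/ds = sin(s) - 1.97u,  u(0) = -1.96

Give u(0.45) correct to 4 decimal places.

Euler: u_{n+1} = u_n + h·f(s_n, u_n).
s=0.000000, u=-1.960000: f=3.861200 → u ← -1.960000 + 0.15·3.861200 = -1.380820
s=0.150000, u=-1.380820: f=2.869654 → u ← -1.380820 + 0.15·2.869654 = -0.950372
s=0.300000, u=-0.950372: f=2.167753 → u ← -0.950372 + 0.15·2.167753 = -0.625209
u(0.45) ≈ -0.6252

-0.6252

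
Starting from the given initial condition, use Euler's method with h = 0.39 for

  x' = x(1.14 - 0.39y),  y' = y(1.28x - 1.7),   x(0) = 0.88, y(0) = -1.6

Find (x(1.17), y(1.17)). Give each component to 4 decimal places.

Euler on (x,y): x_{n+1} = x_n + h·x', y_{n+1} = y_n + h·y'.
0.000000: (0.880000, -1.600000); f=(1.552320, 0.917760) → (1.485405, -1.242074)
0.390000: (1.485405, -1.242074); f=(2.412904, -0.250052) → (2.426438, -1.339594)
0.780000: (2.426438, -1.339594); f=(4.033811, -1.883255) → (3.999624, -2.074063)
(x(1.17), y(1.17)) ≈ (3.9996, -2.0741)

3.9996, -2.0741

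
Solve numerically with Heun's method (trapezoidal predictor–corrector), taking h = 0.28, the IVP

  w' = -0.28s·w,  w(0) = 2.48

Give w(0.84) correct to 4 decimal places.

Heun: k1 = f(s_n, w_n); k2 = f(s_n + h, w_n + h·k1); w_{n+1} = w_n + (h/2)·(k1 + k2).
s=0.000000, w=2.480000:
  k1 = f(0.000000, 2.480000) = 0.000000
  k2 = f(0.280000, 2.480000) = -0.194432
  w ← 2.480000 + (0.28/2)·(0.000000 + (-0.194432)) = 2.452780
s=0.280000, w=2.452780:
  k1 = f(0.280000, 2.452780) = -0.192298
  k2 = f(0.560000, 2.398936) = -0.376153
  w ← 2.452780 + (0.28/2)·(-0.192298 + (-0.376153)) = 2.373196
s=0.560000, w=2.373196:
  k1 = f(0.560000, 2.373196) = -0.372117
  k2 = f(0.840000, 2.269004) = -0.533670
  w ← 2.373196 + (0.28/2)·(-0.372117 + (-0.533670)) = 2.246386
w(0.84) ≈ 2.2464

2.2464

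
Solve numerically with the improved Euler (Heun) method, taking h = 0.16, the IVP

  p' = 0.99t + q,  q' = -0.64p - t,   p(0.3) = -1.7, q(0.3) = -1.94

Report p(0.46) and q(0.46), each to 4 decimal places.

Heun on (p,q): k1 = f(t_n, state_n); k2 = f(t_n + h, state_n + h·k1); state_{n+1} = state_n + (h/2)·(k1 + k2).
0.300000: (-1.700000, -1.940000)
  k1 = (-1.643000, 0.788000)
  predictor → (-1.962880, -1.813920)
  k2 = (-1.358520, 0.796243)
  → (-1.940122, -1.813261)
(p(0.46), q(0.46)) ≈ (-1.9401, -1.8133)

-1.9401, -1.8133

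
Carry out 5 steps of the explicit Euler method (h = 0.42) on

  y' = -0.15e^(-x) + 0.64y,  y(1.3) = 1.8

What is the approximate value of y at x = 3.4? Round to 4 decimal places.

5.8300

Euler: y_{n+1} = y_n + h·f(x_n, y_n).
x=1.300000, y=1.800000: f=1.111120 → y ← 1.800000 + 0.42·1.111120 = 2.266670
x=1.720000, y=2.266670: f=1.423809 → y ← 2.266670 + 0.42·1.423809 = 2.864670
x=2.140000, y=2.864670: f=1.815741 → y ← 2.864670 + 0.42·1.815741 = 3.627281
x=2.560000, y=3.627281: f=2.309864 → y ← 3.627281 + 0.42·2.309864 = 4.597425
x=2.980000, y=4.597425: f=2.934733 → y ← 4.597425 + 0.42·2.934733 = 5.830012
y(3.4) ≈ 5.8300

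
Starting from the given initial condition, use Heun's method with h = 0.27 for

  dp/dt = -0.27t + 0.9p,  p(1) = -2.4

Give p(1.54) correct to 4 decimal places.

Heun: k1 = f(t_n, p_n); k2 = f(t_n + h, p_n + h·k1); p_{n+1} = p_n + (h/2)·(k1 + k2).
t=1.000000, p=-2.400000:
  k1 = f(1.000000, -2.400000) = -2.430000
  k2 = f(1.270000, -3.056100) = -3.093390
  p ← -2.400000 + (0.27/2)·(-2.430000 + (-3.093390)) = -3.145658
t=1.270000, p=-3.145658:
  k1 = f(1.270000, -3.145658) = -3.173992
  k2 = f(1.540000, -4.002635) = -4.018172
  p ← -3.145658 + (0.27/2)·(-3.173992 + (-4.018172)) = -4.116600
p(1.54) ≈ -4.1166

-4.1166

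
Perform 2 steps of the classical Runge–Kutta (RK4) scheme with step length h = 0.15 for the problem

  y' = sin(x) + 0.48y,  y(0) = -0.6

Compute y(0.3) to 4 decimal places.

RK4: k1 = f(x_n, y_n); k2 = f(x_n + h/2, y_n + (h/2)·k1); k3 = f(x_n + h/2, y_n + (h/2)·k2); k4 = f(x_n + h, y_n + h·k3); y_{n+1} = y_n + (h/6)·(k1 + 2k2 + 2k3 + k4).
x=0.000000, y=-0.600000:
  k1 = f(0.000000, -0.600000) = -0.288000
  k2 = f(0.075000, -0.621600) = -0.223438
  k3 = f(0.075000, -0.616758) = -0.221114
  k4 = f(0.150000, -0.633167) = -0.154482
  y ← -0.600000 + (0.15/6)·(k1 + 2k2 + 2k3 + k4) = -0.633290
x=0.150000, y=-0.633290:
  k1 = f(0.150000, -0.633290) = -0.154541
  k2 = f(0.225000, -0.644880) = -0.086436
  k3 = f(0.225000, -0.639772) = -0.083984
  k4 = f(0.300000, -0.645887) = -0.014506
  y ← -0.633290 + (0.15/6)·(k1 + 2k2 + 2k3 + k4) = -0.646037
y(0.3) ≈ -0.6460

-0.6460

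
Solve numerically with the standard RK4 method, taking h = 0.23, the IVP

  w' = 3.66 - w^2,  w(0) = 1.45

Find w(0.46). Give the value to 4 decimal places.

RK4: k1 = f(t_n, w_n); k2 = f(t_n + h/2, w_n + (h/2)·k1); k3 = f(t_n + h/2, w_n + (h/2)·k2); k4 = f(t_n + h, w_n + h·k3); w_{n+1} = w_n + (h/6)·(k1 + 2k2 + 2k3 + k4).
t=0.000000, w=1.450000:
  k1 = f(0.000000, 1.450000) = 1.557500
  k2 = f(0.115000, 1.629112) = 1.005992
  k3 = f(0.115000, 1.565689) = 1.208618
  k4 = f(0.230000, 1.727982) = 0.674078
  w ← 1.450000 + (0.23/6)·(k1 + 2k2 + 2k3 + k4) = 1.705331
t=0.230000, w=1.705331:
  k1 = f(0.230000, 1.705331) = 0.751848
  k2 = f(0.345000, 1.791793) = 0.449478
  k3 = f(0.345000, 1.757021) = 0.572879
  k4 = f(0.460000, 1.837093) = 0.285090
  w ← 1.705331 + (0.23/6)·(k1 + 2k2 + 2k3 + k4) = 1.823461
w(0.46) ≈ 1.8235

1.8235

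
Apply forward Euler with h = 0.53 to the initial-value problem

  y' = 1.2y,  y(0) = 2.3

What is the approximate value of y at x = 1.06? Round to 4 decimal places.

Euler: y_{n+1} = y_n + h·f(x_n, y_n).
x=0.000000, y=2.300000: f=2.760000 → y ← 2.300000 + 0.53·2.760000 = 3.762800
x=0.530000, y=3.762800: f=4.515360 → y ← 3.762800 + 0.53·4.515360 = 6.155941
y(1.06) ≈ 6.1559

6.1559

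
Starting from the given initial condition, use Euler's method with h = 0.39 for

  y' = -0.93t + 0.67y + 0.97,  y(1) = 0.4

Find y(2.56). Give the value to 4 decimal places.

Euler: y_{n+1} = y_n + h·f(t_n, y_n).
t=1.000000, y=0.400000: f=0.308000 → y ← 0.400000 + 0.39·0.308000 = 0.520120
t=1.390000, y=0.520120: f=0.025780 → y ← 0.520120 + 0.39·0.025780 = 0.530174
t=1.780000, y=0.530174: f=-0.330183 → y ← 0.530174 + 0.39·(-0.330183) = 0.401403
t=2.170000, y=0.401403: f=-0.779160 → y ← 0.401403 + 0.39·(-0.779160) = 0.097530
y(2.56) ≈ 0.0975

0.0975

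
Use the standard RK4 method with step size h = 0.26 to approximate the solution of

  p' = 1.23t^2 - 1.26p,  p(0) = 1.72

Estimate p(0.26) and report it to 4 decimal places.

RK4: k1 = f(t_n, p_n); k2 = f(t_n + h/2, p_n + (h/2)·k1); k3 = f(t_n + h/2, p_n + (h/2)·k2); k4 = f(t_n + h, p_n + h·k3); p_{n+1} = p_n + (h/6)·(k1 + 2k2 + 2k3 + k4).
t=0.000000, p=1.720000:
  k1 = f(0.000000, 1.720000) = -2.167200
  k2 = f(0.130000, 1.438264) = -1.791426
  k3 = f(0.130000, 1.487115) = -1.852977
  k4 = f(0.260000, 1.238226) = -1.477017
  p ← 1.720000 + (0.26/6)·(k1 + 2k2 + 2k3 + k4) = 1.246236
p(0.26) ≈ 1.2462

1.2462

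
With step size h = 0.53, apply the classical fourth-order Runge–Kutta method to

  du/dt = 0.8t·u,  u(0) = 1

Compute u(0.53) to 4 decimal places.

1.1189

RK4: k1 = f(t_n, u_n); k2 = f(t_n + h/2, u_n + (h/2)·k1); k3 = f(t_n + h/2, u_n + (h/2)·k2); k4 = f(t_n + h, u_n + h·k3); u_{n+1} = u_n + (h/6)·(k1 + 2k2 + 2k3 + k4).
t=0.000000, u=1.000000:
  k1 = f(0.000000, 1.000000) = 0.000000
  k2 = f(0.265000, 1.000000) = 0.212000
  k3 = f(0.265000, 1.056180) = 0.223910
  k4 = f(0.530000, 1.118672) = 0.474317
  u ← 1.000000 + (0.53/6)·(k1 + 2k2 + 2k3 + k4) = 1.118909
u(0.53) ≈ 1.1189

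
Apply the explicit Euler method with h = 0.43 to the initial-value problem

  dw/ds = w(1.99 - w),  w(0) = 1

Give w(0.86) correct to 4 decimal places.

1.7716

Euler: w_{n+1} = w_n + h·f(s_n, w_n).
s=0.000000, w=1.000000: f=0.990000 → w ← 1.000000 + 0.43·0.990000 = 1.425700
s=0.430000, w=1.425700: f=0.804523 → w ← 1.425700 + 0.43·0.804523 = 1.771645
w(0.86) ≈ 1.7716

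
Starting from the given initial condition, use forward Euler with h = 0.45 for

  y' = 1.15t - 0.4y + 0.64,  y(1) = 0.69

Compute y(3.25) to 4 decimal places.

5.0177

Euler: y_{n+1} = y_n + h·f(t_n, y_n).
t=1.000000, y=0.690000: f=1.514000 → y ← 0.690000 + 0.45·1.514000 = 1.371300
t=1.450000, y=1.371300: f=1.758980 → y ← 1.371300 + 0.45·1.758980 = 2.162841
t=1.900000, y=2.162841: f=1.959864 → y ← 2.162841 + 0.45·1.959864 = 3.044780
t=2.350000, y=3.044780: f=2.124588 → y ← 3.044780 + 0.45·2.124588 = 4.000844
t=2.800000, y=4.000844: f=2.259662 → y ← 4.000844 + 0.45·2.259662 = 5.017692
y(3.25) ≈ 5.0177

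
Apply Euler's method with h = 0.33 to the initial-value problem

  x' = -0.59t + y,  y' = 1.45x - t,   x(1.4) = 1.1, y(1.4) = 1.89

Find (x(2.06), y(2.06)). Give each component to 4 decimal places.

1.7592, 2.0778

Euler on (x,y): x_{n+1} = x_n + h·x', y_{n+1} = y_n + h·y'.
1.400000: (1.100000, 1.890000); f=(1.064000, 0.195000) → (1.451120, 1.954350)
1.730000: (1.451120, 1.954350); f=(0.933650, 0.374124) → (1.759225, 2.077811)
(x(2.06), y(2.06)) ≈ (1.7592, 2.0778)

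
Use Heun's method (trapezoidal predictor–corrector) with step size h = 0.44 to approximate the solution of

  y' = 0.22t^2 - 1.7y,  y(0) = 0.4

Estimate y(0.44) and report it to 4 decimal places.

0.2221

Heun: k1 = f(t_n, y_n); k2 = f(t_n + h, y_n + h·k1); y_{n+1} = y_n + (h/2)·(k1 + k2).
t=0.000000, y=0.400000:
  k1 = f(0.000000, 0.400000) = -0.680000
  k2 = f(0.440000, 0.100800) = -0.128768
  y ← 0.400000 + (0.44/2)·(-0.680000 + (-0.128768)) = 0.222071
y(0.44) ≈ 0.2221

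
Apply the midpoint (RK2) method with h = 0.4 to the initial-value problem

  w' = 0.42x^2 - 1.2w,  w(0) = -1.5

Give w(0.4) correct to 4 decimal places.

-0.9461

Midpoint: k1 = f(x_n, w_n); k2 = f(x_n + h/2, w_n + (h/2)·k1); w_{n+1} = w_n + h·k2.
x=0.000000, w=-1.500000:
  k1 = f(0.000000, -1.500000) = 1.800000
  k2 = f(0.200000, -1.140000) = 1.384800
  w ← -1.500000 + 0.4·1.384800 = -0.946080
w(0.4) ≈ -0.9461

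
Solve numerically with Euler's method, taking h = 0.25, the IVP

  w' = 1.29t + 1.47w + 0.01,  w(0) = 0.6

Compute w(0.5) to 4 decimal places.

Euler: w_{n+1} = w_n + h·f(t_n, w_n).
t=0.000000, w=0.600000: f=0.892000 → w ← 0.600000 + 0.25·0.892000 = 0.823000
t=0.250000, w=0.823000: f=1.542310 → w ← 0.823000 + 0.25·1.542310 = 1.208577
w(0.5) ≈ 1.2086

1.2086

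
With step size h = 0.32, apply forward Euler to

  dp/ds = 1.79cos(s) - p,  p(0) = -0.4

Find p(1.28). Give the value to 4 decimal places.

0.9869

Euler: p_{n+1} = p_n + h·f(s_n, p_n).
s=0.000000, p=-0.400000: f=2.190000 → p ← -0.400000 + 0.32·2.190000 = 0.300800
s=0.320000, p=0.300800: f=1.398331 → p ← 0.300800 + 0.32·1.398331 = 0.748266
s=0.640000, p=0.748266: f=0.687485 → p ← 0.748266 + 0.32·0.687485 = 0.968261
s=0.960000, p=0.968261: f=0.058339 → p ← 0.968261 + 0.32·0.058339 = 0.986930
p(1.28) ≈ 0.9869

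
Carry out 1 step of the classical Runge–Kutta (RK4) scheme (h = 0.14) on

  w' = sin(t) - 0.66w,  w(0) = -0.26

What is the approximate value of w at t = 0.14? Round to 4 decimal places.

RK4: k1 = f(t_n, w_n); k2 = f(t_n + h/2, w_n + (h/2)·k1); k3 = f(t_n + h/2, w_n + (h/2)·k2); k4 = f(t_n + h, w_n + h·k3); w_{n+1} = w_n + (h/6)·(k1 + 2k2 + 2k3 + k4).
t=0.000000, w=-0.260000:
  k1 = f(0.000000, -0.260000) = 0.171600
  k2 = f(0.070000, -0.247988) = 0.233615
  k3 = f(0.070000, -0.243647) = 0.230750
  k4 = f(0.140000, -0.227695) = 0.289822
  w ← -0.260000 + (0.14/6)·(k1 + 2k2 + 2k3 + k4) = -0.227563
w(0.14) ≈ -0.2276

-0.2276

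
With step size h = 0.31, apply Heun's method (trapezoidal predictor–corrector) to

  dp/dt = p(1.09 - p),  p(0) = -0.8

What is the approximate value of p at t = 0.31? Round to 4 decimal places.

-1.4982

Heun: k1 = f(t_n, p_n); k2 = f(t_n + h, p_n + h·k1); p_{n+1} = p_n + (h/2)·(k1 + k2).
t=0.000000, p=-0.800000:
  k1 = f(0.000000, -0.800000) = -1.512000
  k2 = f(0.310000, -1.268720) = -2.992555
  p ← -0.800000 + (0.31/2)·(-1.512000 + (-2.992555)) = -1.498206
p(0.31) ≈ -1.4982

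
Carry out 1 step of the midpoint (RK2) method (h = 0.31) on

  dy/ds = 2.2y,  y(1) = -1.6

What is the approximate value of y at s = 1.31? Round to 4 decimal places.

-3.0633

Midpoint: k1 = f(s_n, y_n); k2 = f(s_n + h/2, y_n + (h/2)·k1); y_{n+1} = y_n + h·k2.
s=1.000000, y=-1.600000:
  k1 = f(1.000000, -1.600000) = -3.520000
  k2 = f(1.155000, -2.145600) = -4.720320
  y ← -1.600000 + 0.31·(-4.720320) = -3.063299
y(1.31) ≈ -3.0633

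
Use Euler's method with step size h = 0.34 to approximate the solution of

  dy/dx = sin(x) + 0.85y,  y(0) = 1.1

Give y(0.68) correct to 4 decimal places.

1.9411

Euler: y_{n+1} = y_n + h·f(x_n, y_n).
x=0.000000, y=1.100000: f=0.935000 → y ← 1.100000 + 0.34·0.935000 = 1.417900
x=0.340000, y=1.417900: f=1.538702 → y ← 1.417900 + 0.34·1.538702 = 1.941059
y(0.68) ≈ 1.9411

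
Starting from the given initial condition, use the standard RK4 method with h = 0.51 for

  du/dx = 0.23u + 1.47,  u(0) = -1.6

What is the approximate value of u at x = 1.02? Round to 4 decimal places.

-0.3332

RK4: k1 = f(x_n, u_n); k2 = f(x_n + h/2, u_n + (h/2)·k1); k3 = f(x_n + h/2, u_n + (h/2)·k2); k4 = f(x_n + h, u_n + h·k3); u_{n+1} = u_n + (h/6)·(k1 + 2k2 + 2k3 + k4).
x=0.000000, u=-1.600000:
  k1 = f(0.000000, -1.600000) = 1.102000
  k2 = f(0.255000, -1.318990) = 1.166632
  k3 = f(0.255000, -1.302509) = 1.170423
  k4 = f(0.510000, -1.003084) = 1.239291
  u ← -1.600000 + (0.51/6)·(k1 + 2k2 + 2k3 + k4) = -1.003691
x=0.510000, u=-1.003691:
  k1 = f(0.510000, -1.003691) = 1.239151
  k2 = f(0.765000, -0.687707) = 1.311827
  k3 = f(0.765000, -0.669175) = 1.316090
  k4 = f(1.020000, -0.332485) = 1.393528
  u ← -1.003691 + (0.51/6)·(k1 + 2k2 + 2k3 + k4) = -0.333167
u(1.02) ≈ -0.3332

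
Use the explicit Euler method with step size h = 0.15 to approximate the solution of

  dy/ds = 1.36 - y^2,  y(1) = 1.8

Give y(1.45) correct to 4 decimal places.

1.2962

Euler: y_{n+1} = y_n + h·f(s_n, y_n).
s=1.000000, y=1.800000: f=-1.880000 → y ← 1.800000 + 0.15·(-1.880000) = 1.518000
s=1.150000, y=1.518000: f=-0.944324 → y ← 1.518000 + 0.15·(-0.944324) = 1.376351
s=1.300000, y=1.376351: f=-0.534343 → y ← 1.376351 + 0.15·(-0.534343) = 1.296200
y(1.45) ≈ 1.2962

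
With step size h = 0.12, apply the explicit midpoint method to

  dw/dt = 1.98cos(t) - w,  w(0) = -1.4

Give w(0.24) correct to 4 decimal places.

Midpoint: k1 = f(t_n, w_n); k2 = f(t_n + h/2, w_n + (h/2)·k1); w_{n+1} = w_n + h·k2.
t=0.000000, w=-1.400000:
  k1 = f(0.000000, -1.400000) = 3.380000
  k2 = f(0.060000, -1.197200) = 3.173637
  w ← -1.400000 + 0.12·3.173637 = -1.019164
t=0.120000, w=-1.019164:
  k1 = f(0.120000, -1.019164) = 2.984925
  k2 = f(0.180000, -0.840068) = 2.788079
  w ← -1.019164 + 0.12·2.788079 = -0.684594
w(0.24) ≈ -0.6846

-0.6846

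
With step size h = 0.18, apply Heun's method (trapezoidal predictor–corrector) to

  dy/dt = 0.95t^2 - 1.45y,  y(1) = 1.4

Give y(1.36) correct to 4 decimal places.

1.2237

Heun: k1 = f(t_n, y_n); k2 = f(t_n + h, y_n + h·k1); y_{n+1} = y_n + (h/2)·(k1 + k2).
t=1.000000, y=1.400000:
  k1 = f(1.000000, 1.400000) = -1.080000
  k2 = f(1.180000, 1.205600) = -0.425340
  y ← 1.400000 + (0.18/2)·(-1.080000 + (-0.425340)) = 1.264519
t=1.180000, y=1.264519:
  k1 = f(1.180000, 1.264519) = -0.510773
  k2 = f(1.360000, 1.172580) = 0.056879
  y ← 1.264519 + (0.18/2)·(-0.510773 + 0.056879) = 1.223669
y(1.36) ≈ 1.2237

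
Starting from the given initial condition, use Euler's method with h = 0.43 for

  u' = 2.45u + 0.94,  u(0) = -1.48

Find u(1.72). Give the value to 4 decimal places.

-19.8785

Euler: u_{n+1} = u_n + h·f(t_n, u_n).
t=0.000000, u=-1.480000: f=-2.686000 → u ← -1.480000 + 0.43·(-2.686000) = -2.634980
t=0.430000, u=-2.634980: f=-5.515701 → u ← -2.634980 + 0.43·(-5.515701) = -5.006731
t=0.860000, u=-5.006731: f=-11.326492 → u ← -5.006731 + 0.43·(-11.326492) = -9.877123
t=1.290000, u=-9.877123: f=-23.258951 → u ← -9.877123 + 0.43·(-23.258951) = -19.878472
u(1.72) ≈ -19.8785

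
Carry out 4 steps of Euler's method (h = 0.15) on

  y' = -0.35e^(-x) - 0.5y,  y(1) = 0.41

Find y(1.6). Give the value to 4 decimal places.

Euler: y_{n+1} = y_n + h·f(x_n, y_n).
x=1.000000, y=0.410000: f=-0.333758 → y ← 0.410000 + 0.15·(-0.333758) = 0.359936
x=1.150000, y=0.359936: f=-0.290791 → y ← 0.359936 + 0.15·(-0.290791) = 0.316318
x=1.300000, y=0.316318: f=-0.253545 → y ← 0.316318 + 0.15·(-0.253545) = 0.278286
x=1.450000, y=0.278286: f=-0.221243 → y ← 0.278286 + 0.15·(-0.221243) = 0.245100
y(1.6) ≈ 0.2451

0.2451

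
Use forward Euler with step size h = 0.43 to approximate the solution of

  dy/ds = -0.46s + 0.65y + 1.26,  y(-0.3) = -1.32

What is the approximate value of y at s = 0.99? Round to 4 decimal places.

Euler: y_{n+1} = y_n + h·f(s_n, y_n).
s=-0.300000, y=-1.320000: f=0.540000 → y ← -1.320000 + 0.43·0.540000 = -1.087800
s=0.130000, y=-1.087800: f=0.493130 → y ← -1.087800 + 0.43·0.493130 = -0.875754
s=0.560000, y=-0.875754: f=0.433160 → y ← -0.875754 + 0.43·0.433160 = -0.689495
y(0.99) ≈ -0.6895

-0.6895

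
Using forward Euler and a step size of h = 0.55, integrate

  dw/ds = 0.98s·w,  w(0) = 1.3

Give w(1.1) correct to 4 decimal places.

Euler: w_{n+1} = w_n + h·f(s_n, w_n).
s=0.000000, w=1.300000: f=0.000000 → w ← 1.300000 + 0.55·0.000000 = 1.300000
s=0.550000, w=1.300000: f=0.700700 → w ← 1.300000 + 0.55·0.700700 = 1.685385
w(1.1) ≈ 1.6854

1.6854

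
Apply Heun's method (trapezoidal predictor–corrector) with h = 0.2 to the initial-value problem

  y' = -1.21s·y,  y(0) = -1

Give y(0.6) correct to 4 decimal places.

Heun: k1 = f(s_n, y_n); k2 = f(s_n + h, y_n + h·k1); y_{n+1} = y_n + (h/2)·(k1 + k2).
s=0.000000, y=-1.000000:
  k1 = f(0.000000, -1.000000) = 0.000000
  k2 = f(0.200000, -1.000000) = 0.242000
  y ← -1.000000 + (0.2/2)·(0.000000 + 0.242000) = -0.975800
s=0.200000, y=-0.975800:
  k1 = f(0.200000, -0.975800) = 0.236144
  k2 = f(0.400000, -0.928571) = 0.449428
  y ← -0.975800 + (0.2/2)·(0.236144 + 0.449428) = -0.907243
s=0.400000, y=-0.907243:
  k1 = f(0.400000, -0.907243) = 0.439106
  k2 = f(0.600000, -0.819422) = 0.594900
  y ← -0.907243 + (0.2/2)·(0.439106 + 0.594900) = -0.803842
y(0.6) ≈ -0.8038

-0.8038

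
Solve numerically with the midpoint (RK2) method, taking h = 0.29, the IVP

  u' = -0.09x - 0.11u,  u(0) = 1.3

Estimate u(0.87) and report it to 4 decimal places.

Midpoint: k1 = f(x_n, u_n); k2 = f(x_n + h/2, u_n + (h/2)·k1); u_{n+1} = u_n + h·k2.
x=0.000000, u=1.300000:
  k1 = f(0.000000, 1.300000) = -0.143000
  k2 = f(0.145000, 1.279265) = -0.153769
  u ← 1.300000 + 0.29·(-0.153769) = 1.255407
x=0.290000, u=1.255407:
  k1 = f(0.290000, 1.255407) = -0.164195
  k2 = f(0.435000, 1.231599) = -0.174626
  u ← 1.255407 + 0.29·(-0.174626) = 1.204765
x=0.580000, u=1.204765:
  k1 = f(0.580000, 1.204765) = -0.184724
  k2 = f(0.725000, 1.177980) = -0.194828
  u ← 1.204765 + 0.29·(-0.194828) = 1.148265
u(0.87) ≈ 1.1483

1.1483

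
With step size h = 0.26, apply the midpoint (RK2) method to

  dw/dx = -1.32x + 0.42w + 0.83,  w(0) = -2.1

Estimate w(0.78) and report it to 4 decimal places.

Midpoint: k1 = f(x_n, w_n); k2 = f(x_n + h/2, w_n + (h/2)·k1); w_{n+1} = w_n + h·k2.
x=0.000000, w=-2.100000:
  k1 = f(0.000000, -2.100000) = -0.052000
  k2 = f(0.130000, -2.106760) = -0.226439
  w ← -2.100000 + 0.26·(-0.226439) = -2.158874
x=0.260000, w=-2.158874:
  k1 = f(0.260000, -2.158874) = -0.419927
  k2 = f(0.390000, -2.213465) = -0.614455
  w ← -2.158874 + 0.26·(-0.614455) = -2.318633
x=0.520000, w=-2.318633:
  k1 = f(0.520000, -2.318633) = -0.830226
  k2 = f(0.650000, -2.426562) = -1.047156
  w ← -2.318633 + 0.26·(-1.047156) = -2.590893
w(0.78) ≈ -2.5909

-2.5909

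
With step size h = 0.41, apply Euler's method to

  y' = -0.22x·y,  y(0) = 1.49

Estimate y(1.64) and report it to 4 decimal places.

Euler: y_{n+1} = y_n + h·f(x_n, y_n).
x=0.000000, y=1.490000: f=0.000000 → y ← 1.490000 + 0.41·0.000000 = 1.490000
x=0.410000, y=1.490000: f=-0.134398 → y ← 1.490000 + 0.41·(-0.134398) = 1.434897
x=0.820000, y=1.434897: f=-0.258855 → y ← 1.434897 + 0.41·(-0.258855) = 1.328766
x=1.230000, y=1.328766: f=-0.359564 → y ← 1.328766 + 0.41·(-0.359564) = 1.181345
y(1.64) ≈ 1.1813

1.1813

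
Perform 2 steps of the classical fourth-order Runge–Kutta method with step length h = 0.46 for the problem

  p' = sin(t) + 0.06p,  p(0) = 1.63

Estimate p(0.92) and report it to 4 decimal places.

RK4: k1 = f(t_n, p_n); k2 = f(t_n + h/2, p_n + (h/2)·k1); k3 = f(t_n + h/2, p_n + (h/2)·k2); k4 = f(t_n + h, p_n + h·k3); p_{n+1} = p_n + (h/6)·(k1 + 2k2 + 2k3 + k4).
t=0.000000, p=1.630000:
  k1 = f(0.000000, 1.630000) = 0.097800
  k2 = f(0.230000, 1.652494) = 0.327127
  k3 = f(0.230000, 1.705239) = 0.330292
  k4 = f(0.460000, 1.781934) = 0.550864
  p ← 1.630000 + (0.46/6)·(k1 + 2k2 + 2k3 + k4) = 1.780535
t=0.460000, p=1.780535:
  k1 = f(0.460000, 1.780535) = 0.550780
  k2 = f(0.690000, 1.907215) = 0.750970
  k3 = f(0.690000, 1.953258) = 0.753733
  k4 = f(0.920000, 2.127252) = 0.923237
  p ← 1.780535 + (0.46/6)·(k1 + 2k2 + 2k3 + k4) = 2.124264
p(0.92) ≈ 2.1243

2.1243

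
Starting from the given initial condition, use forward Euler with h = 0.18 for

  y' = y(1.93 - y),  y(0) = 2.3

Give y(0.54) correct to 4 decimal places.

Euler: y_{n+1} = y_n + h·f(t_n, y_n).
t=0.000000, y=2.300000: f=-0.851000 → y ← 2.300000 + 0.18·(-0.851000) = 2.146820
t=0.180000, y=2.146820: f=-0.465474 → y ← 2.146820 + 0.18·(-0.465474) = 2.063035
t=0.360000, y=2.063035: f=-0.274455 → y ← 2.063035 + 0.18·(-0.274455) = 2.013633
y(0.54) ≈ 2.0136

2.0136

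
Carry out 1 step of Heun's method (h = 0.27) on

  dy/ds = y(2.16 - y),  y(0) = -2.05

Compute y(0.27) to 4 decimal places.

-7.0826

Heun: k1 = f(s_n, y_n); k2 = f(s_n + h, y_n + h·k1); y_{n+1} = y_n + (h/2)·(k1 + k2).
s=0.000000, y=-2.050000:
  k1 = f(0.000000, -2.050000) = -8.630500
  k2 = f(0.270000, -4.380235) = -28.647766
  y ← -2.050000 + (0.27/2)·(-8.630500 + (-28.647766)) = -7.082566
y(0.27) ≈ -7.0826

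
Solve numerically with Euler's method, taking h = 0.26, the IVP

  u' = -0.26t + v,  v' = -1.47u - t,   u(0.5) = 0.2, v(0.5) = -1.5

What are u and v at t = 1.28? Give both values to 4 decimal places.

-1.2606, -1.8090

Euler on (u,v): u_{n+1} = u_n + h·u', v_{n+1} = v_n + h·v'.
0.500000: (0.200000, -1.500000); f=(-1.630000, -0.794000) → (-0.223800, -1.706440)
0.760000: (-0.223800, -1.706440); f=(-1.904040, -0.431014) → (-0.718850, -1.818504)
1.020000: (-0.718850, -1.818504); f=(-2.083704, 0.036710) → (-1.260613, -1.808959)
(u(1.28), v(1.28)) ≈ (-1.2606, -1.8090)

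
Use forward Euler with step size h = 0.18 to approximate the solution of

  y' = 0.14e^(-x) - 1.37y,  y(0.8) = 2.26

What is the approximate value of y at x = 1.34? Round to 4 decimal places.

0.9879

Euler: y_{n+1} = y_n + h·f(x_n, y_n).
x=0.800000, y=2.260000: f=-3.033294 → y ← 2.260000 + 0.18·(-3.033294) = 1.714007
x=0.980000, y=1.714007: f=-2.295646 → y ← 1.714007 + 0.18·(-2.295646) = 1.300791
x=1.160000, y=1.300791: f=-1.738195 → y ← 1.300791 + 0.18·(-1.738195) = 0.987916
y(1.34) ≈ 0.9879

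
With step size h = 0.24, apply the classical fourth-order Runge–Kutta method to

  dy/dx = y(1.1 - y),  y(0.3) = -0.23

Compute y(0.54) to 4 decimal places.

-0.3197

RK4: k1 = f(x_n, y_n); k2 = f(x_n + h/2, y_n + (h/2)·k1); k3 = f(x_n + h/2, y_n + (h/2)·k2); k4 = f(x_n + h, y_n + h·k3); y_{n+1} = y_n + (h/6)·(k1 + 2k2 + 2k3 + k4).
x=0.300000, y=-0.230000:
  k1 = f(0.300000, -0.230000) = -0.305900
  k2 = f(0.420000, -0.266708) = -0.364512
  k3 = f(0.420000, -0.273741) = -0.376050
  k4 = f(0.540000, -0.320252) = -0.454839
  y ← -0.230000 + (0.24/6)·(k1 + 2k2 + 2k3 + k4) = -0.319674
y(0.54) ≈ -0.3197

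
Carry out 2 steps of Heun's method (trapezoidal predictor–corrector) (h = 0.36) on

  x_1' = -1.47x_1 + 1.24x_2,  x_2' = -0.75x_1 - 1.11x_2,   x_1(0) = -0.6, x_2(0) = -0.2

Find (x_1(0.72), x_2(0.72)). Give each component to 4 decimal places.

Heun on (x_1,x_2): k1 = f(x_n, state_n); k2 = f(x_n + h, state_n + h·k1); state_{n+1} = state_n + (h/2)·(k1 + k2).
0.000000: (-0.600000, -0.200000)
  k1 = (0.634000, 0.672000)
  predictor → (-0.371760, 0.041920)
  k2 = (0.598468, 0.232289)
  → (-0.378156, -0.037228)
0.360000: (-0.378156, -0.037228)
  k1 = (0.509726, 0.324940)
  predictor → (-0.194654, 0.079750)
  k2 = (0.385032, 0.057468)
  → (-0.217099, 0.031605)
(x_1(0.72), x_2(0.72)) ≈ (-0.2171, 0.0316)

-0.2171, 0.0316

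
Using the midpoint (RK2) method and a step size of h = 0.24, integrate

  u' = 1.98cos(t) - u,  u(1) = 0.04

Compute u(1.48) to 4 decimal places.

0.2448

Midpoint: k1 = f(t_n, u_n); k2 = f(t_n + h/2, u_n + (h/2)·k1); u_{n+1} = u_n + h·k2.
t=1.000000, u=0.040000:
  k1 = f(1.000000, 0.040000) = 1.029799
  k2 = f(1.120000, 0.163576) = 0.699075
  u ← 0.040000 + 0.24·0.699075 = 0.207778
t=1.240000, u=0.207778:
  k1 = f(1.240000, 0.207778) = 0.435319
  k2 = f(1.360000, 0.260016) = 0.154276
  u ← 0.207778 + 0.24·0.154276 = 0.244804
u(1.48) ≈ 0.2448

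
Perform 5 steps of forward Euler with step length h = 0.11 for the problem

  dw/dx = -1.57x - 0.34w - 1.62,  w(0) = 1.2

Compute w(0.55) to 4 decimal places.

-0.0180

Euler: w_{n+1} = w_n + h·f(x_n, w_n).
x=0.000000, w=1.200000: f=-2.028000 → w ← 1.200000 + 0.11·(-2.028000) = 0.976920
x=0.110000, w=0.976920: f=-2.124853 → w ← 0.976920 + 0.11·(-2.124853) = 0.743186
x=0.220000, w=0.743186: f=-2.218083 → w ← 0.743186 + 0.11·(-2.218083) = 0.499197
x=0.330000, w=0.499197: f=-2.307827 → w ← 0.499197 + 0.11·(-2.307827) = 0.245336
x=0.440000, w=0.245336: f=-2.394214 → w ← 0.245336 + 0.11·(-2.394214) = -0.018028
w(0.55) ≈ -0.0180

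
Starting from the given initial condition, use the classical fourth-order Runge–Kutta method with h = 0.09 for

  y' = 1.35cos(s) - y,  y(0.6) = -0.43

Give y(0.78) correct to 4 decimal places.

RK4: k1 = f(s_n, y_n); k2 = f(s_n + h/2, y_n + (h/2)·k1); k3 = f(s_n + h/2, y_n + (h/2)·k2); k4 = f(s_n + h, y_n + h·k3); y_{n+1} = y_n + (h/6)·(k1 + 2k2 + 2k3 + k4).
s=0.600000, y=-0.430000:
  k1 = f(0.600000, -0.430000) = 1.544203
  k2 = f(0.645000, -0.360511) = 1.439296
  k3 = f(0.645000, -0.365232) = 1.444016
  k4 = f(0.690000, -0.300039) = 1.341221
  y ← -0.430000 + (0.09/6)·(k1 + 2k2 + 2k3 + k4) = -0.300219
s=0.690000, y=-0.300219:
  k1 = f(0.690000, -0.300219) = 1.341401
  k2 = f(0.735000, -0.239856) = 1.241328
  k3 = f(0.735000, -0.244360) = 1.245831
  k4 = f(0.780000, -0.188094) = 1.147828
  y ← -0.300219 + (0.09/6)·(k1 + 2k2 + 2k3 + k4) = -0.188266
y(0.78) ≈ -0.1883

-0.1883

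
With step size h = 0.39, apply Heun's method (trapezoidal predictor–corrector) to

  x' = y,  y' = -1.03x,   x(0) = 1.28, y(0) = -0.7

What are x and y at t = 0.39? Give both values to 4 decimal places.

Heun on (x,y): k1 = f(t_n, state_n); k2 = f(t_n + h, state_n + h·k1); state_{n+1} = state_n + (h/2)·(k1 + k2).
0.000000: (1.280000, -0.700000)
  k1 = (-0.700000, -1.318400)
  predictor → (1.007000, -1.214176)
  k2 = (-1.214176, -1.037210)
  → (0.906736, -1.159344)
(x(0.39), y(0.39)) ≈ (0.9067, -1.1593)

0.9067, -1.1593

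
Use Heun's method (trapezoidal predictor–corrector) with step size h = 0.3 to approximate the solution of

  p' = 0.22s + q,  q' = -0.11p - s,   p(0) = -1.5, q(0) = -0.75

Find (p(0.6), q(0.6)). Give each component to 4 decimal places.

-1.9056, -0.8171

Heun on (p,q): k1 = f(s_n, state_n); k2 = f(s_n + h, state_n + h·k1); state_{n+1} = state_n + (h/2)·(k1 + k2).
0.000000: (-1.500000, -0.750000)
  k1 = (-0.750000, 0.165000)
  predictor → (-1.725000, -0.700500)
  k2 = (-0.634500, -0.110250)
  → (-1.707675, -0.741788)
0.300000: (-1.707675, -0.741788)
  k1 = (-0.675787, -0.112156)
  predictor → (-1.910411, -0.775434)
  k2 = (-0.643434, -0.389855)
  → (-1.905558, -0.817089)
(p(0.6), q(0.6)) ≈ (-1.9056, -0.8171)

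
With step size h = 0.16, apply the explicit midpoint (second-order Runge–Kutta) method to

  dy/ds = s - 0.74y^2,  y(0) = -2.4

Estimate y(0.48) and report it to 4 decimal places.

Midpoint: k1 = f(s_n, y_n); k2 = f(s_n + h/2, y_n + (h/2)·k1); y_{n+1} = y_n + h·k2.
s=0.000000, y=-2.400000:
  k1 = f(0.000000, -2.400000) = -4.262400
  k2 = f(0.080000, -2.740992) = -5.479647
  y ← -2.400000 + 0.16·(-5.479647) = -3.276744
s=0.160000, y=-3.276744:
  k1 = f(0.160000, -3.276744) = -7.785416
  k2 = f(0.240000, -3.899577) = -11.012958
  y ← -3.276744 + 0.16·(-11.012958) = -5.038817
s=0.320000, y=-5.038817:
  k1 = f(0.320000, -5.038817) = -18.468360
  k2 = f(0.400000, -6.516286) = -31.021864
  y ← -5.038817 + 0.16·(-31.021864) = -10.002315
y(0.48) ≈ -10.0023

-10.0023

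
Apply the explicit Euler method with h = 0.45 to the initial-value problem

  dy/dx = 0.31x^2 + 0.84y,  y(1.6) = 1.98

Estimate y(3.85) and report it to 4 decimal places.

17.6009

Euler: y_{n+1} = y_n + h·f(x_n, y_n).
x=1.600000, y=1.980000: f=2.456800 → y ← 1.980000 + 0.45·2.456800 = 3.085560
x=2.050000, y=3.085560: f=3.894645 → y ← 3.085560 + 0.45·3.894645 = 4.838150
x=2.500000, y=4.838150: f=6.001546 → y ← 4.838150 + 0.45·6.001546 = 7.538846
x=2.950000, y=7.538846: f=9.030406 → y ← 7.538846 + 0.45·9.030406 = 11.602529
x=3.400000, y=11.602529: f=13.329724 → y ← 11.602529 + 0.45·13.329724 = 17.600905
y(3.85) ≈ 17.6009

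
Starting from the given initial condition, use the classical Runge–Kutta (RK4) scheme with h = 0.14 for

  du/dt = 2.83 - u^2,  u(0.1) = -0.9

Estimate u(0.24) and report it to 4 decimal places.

RK4: k1 = f(t_n, u_n); k2 = f(t_n + h/2, u_n + (h/2)·k1); k3 = f(t_n + h/2, u_n + (h/2)·k2); k4 = f(t_n + h, u_n + h·k3); u_{n+1} = u_n + (h/6)·(k1 + 2k2 + 2k3 + k4).
t=0.100000, u=-0.900000:
  k1 = f(0.100000, -0.900000) = 2.020000
  k2 = f(0.170000, -0.758600) = 2.254526
  k3 = f(0.170000, -0.742183) = 2.279164
  k4 = f(0.240000, -0.580917) = 2.492535
  u ← -0.900000 + (0.14/6)·(k1 + 2k2 + 2k3 + k4) = -0.583135
u(0.24) ≈ -0.5831

-0.5831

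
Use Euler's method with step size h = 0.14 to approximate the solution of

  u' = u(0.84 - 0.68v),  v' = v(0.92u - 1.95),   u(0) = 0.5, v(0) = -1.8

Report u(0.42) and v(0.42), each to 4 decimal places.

Euler on (u,v): u_{n+1} = u_n + h·u', v_{n+1} = v_n + h·v'.
0.000000: (0.500000, -1.800000); f=(1.032000, 2.682000) → (0.644480, -1.424520)
0.140000: (0.644480, -1.424520); f=(1.165654, 1.933185) → (0.807672, -1.153874)
0.280000: (0.807672, -1.153874); f=(1.312171, 1.392659) → (0.991375, -0.958902)
(u(0.42), v(0.42)) ≈ (0.9914, -0.9589)

0.9914, -0.9589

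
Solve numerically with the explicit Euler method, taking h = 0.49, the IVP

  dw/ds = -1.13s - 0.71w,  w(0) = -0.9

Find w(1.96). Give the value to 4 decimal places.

-1.4459

Euler: w_{n+1} = w_n + h·f(s_n, w_n).
s=0.000000, w=-0.900000: f=0.639000 → w ← -0.900000 + 0.49·0.639000 = -0.586890
s=0.490000, w=-0.586890: f=-0.137008 → w ← -0.586890 + 0.49·(-0.137008) = -0.654024
s=0.980000, w=-0.654024: f=-0.643043 → w ← -0.654024 + 0.49·(-0.643043) = -0.969115
s=1.470000, w=-0.969115: f=-0.973028 → w ← -0.969115 + 0.49·(-0.973028) = -1.445899
w(1.96) ≈ -1.4459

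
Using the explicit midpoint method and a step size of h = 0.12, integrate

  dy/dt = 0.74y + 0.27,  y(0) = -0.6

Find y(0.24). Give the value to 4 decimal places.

Midpoint: k1 = f(t_n, y_n); k2 = f(t_n + h/2, y_n + (h/2)·k1); y_{n+1} = y_n + h·k2.
t=0.000000, y=-0.600000:
  k1 = f(0.000000, -0.600000) = -0.174000
  k2 = f(0.060000, -0.610440) = -0.181726
  y ← -0.600000 + 0.12·(-0.181726) = -0.621807
t=0.120000, y=-0.621807:
  k1 = f(0.120000, -0.621807) = -0.190137
  k2 = f(0.180000, -0.633215) = -0.198579
  y ← -0.621807 + 0.12·(-0.198579) = -0.645637
y(0.24) ≈ -0.6456

-0.6456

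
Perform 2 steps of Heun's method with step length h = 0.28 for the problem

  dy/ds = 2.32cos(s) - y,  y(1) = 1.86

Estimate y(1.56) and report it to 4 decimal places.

1.3093

Heun: k1 = f(s_n, y_n); k2 = f(s_n + h, y_n + h·k1); y_{n+1} = y_n + (h/2)·(k1 + k2).
s=1.000000, y=1.860000:
  k1 = f(1.000000, 1.860000) = -0.606499
  k2 = f(1.280000, 1.690180) = -1.025001
  y ← 1.860000 + (0.28/2)·(-0.606499 + (-1.025001)) = 1.631590
s=1.280000, y=1.631590:
  k1 = f(1.280000, 1.631590) = -0.966411
  k2 = f(1.560000, 1.360995) = -1.335948
  y ← 1.631590 + (0.28/2)·(-0.966411 + (-1.335948)) = 1.309260
y(1.56) ≈ 1.3093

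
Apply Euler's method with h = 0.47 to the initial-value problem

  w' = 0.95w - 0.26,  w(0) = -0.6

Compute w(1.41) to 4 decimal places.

Euler: w_{n+1} = w_n + h·f(t_n, w_n).
t=0.000000, w=-0.600000: f=-0.830000 → w ← -0.600000 + 0.47·(-0.830000) = -0.990100
t=0.470000, w=-0.990100: f=-1.200595 → w ← -0.990100 + 0.47·(-1.200595) = -1.554380
t=0.940000, w=-1.554380: f=-1.736661 → w ← -1.554380 + 0.47·(-1.736661) = -2.370610
w(1.41) ≈ -2.3706

-2.3706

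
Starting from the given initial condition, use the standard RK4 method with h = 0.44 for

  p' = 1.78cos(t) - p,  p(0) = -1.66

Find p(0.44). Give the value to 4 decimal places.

-0.4585

RK4: k1 = f(t_n, p_n); k2 = f(t_n + h/2, p_n + (h/2)·k1); k3 = f(t_n + h/2, p_n + (h/2)·k2); k4 = f(t_n + h, p_n + h·k3); p_{n+1} = p_n + (h/6)·(k1 + 2k2 + 2k3 + k4).
t=0.000000, p=-1.660000:
  k1 = f(0.000000, -1.660000) = 3.440000
  k2 = f(0.220000, -0.903200) = 2.640297
  k3 = f(0.220000, -1.079135) = 2.816232
  k4 = f(0.440000, -0.420858) = 2.031316
  p ← -1.660000 + (0.44/6)·(k1 + 2k2 + 2k3 + k4) = -0.458479
p(0.44) ≈ -0.4585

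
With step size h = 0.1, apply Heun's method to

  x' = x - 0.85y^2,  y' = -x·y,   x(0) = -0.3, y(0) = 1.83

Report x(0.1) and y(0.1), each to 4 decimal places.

-0.6391, 1.9154

Heun on (x,y): k1 = f(s_n, state_n); k2 = f(s_n + h, state_n + h·k1); state_{n+1} = state_n + (h/2)·(k1 + k2).
0.000000: (-0.300000, 1.830000)
  k1 = (-3.146565, 0.549000)
  predictor → (-0.614657, 1.884900)
  k2 = (-3.634577, 1.158566)
  → (-0.639057, 1.915378)
(x(0.1), y(0.1)) ≈ (-0.6391, 1.9154)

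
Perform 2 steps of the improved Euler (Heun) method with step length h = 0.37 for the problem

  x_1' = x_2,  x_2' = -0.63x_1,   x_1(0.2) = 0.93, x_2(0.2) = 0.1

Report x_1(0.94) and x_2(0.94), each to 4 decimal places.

Heun on (x_1,x_2): k1 = f(s_n, state_n); k2 = f(s_n + h, state_n + h·k1); state_{n+1} = state_n + (h/2)·(k1 + k2).
0.200000: (0.930000, 0.100000)
  k1 = (0.100000, -0.585900)
  predictor → (0.967000, -0.116783)
  k2 = (-0.116783, -0.609210)
  → (0.926895, -0.121095)
0.570000: (0.926895, -0.121095)
  k1 = (-0.121095, -0.583944)
  predictor → (0.882090, -0.337155)
  k2 = (-0.337155, -0.555717)
  → (0.842119, -0.331933)
(x_1(0.94), x_2(0.94)) ≈ (0.8421, -0.3319)

0.8421, -0.3319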